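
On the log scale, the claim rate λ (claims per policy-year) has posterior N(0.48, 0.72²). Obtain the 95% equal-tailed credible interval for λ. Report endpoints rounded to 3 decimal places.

On the log scale the 95% interval is 0.48 ± 1.960 × 0.72 = [-0.9312, 1.8912].
Exponentiate: [e^-0.9312, e^1.8912] = [0.394, 6.627].

[0.394, 6.627]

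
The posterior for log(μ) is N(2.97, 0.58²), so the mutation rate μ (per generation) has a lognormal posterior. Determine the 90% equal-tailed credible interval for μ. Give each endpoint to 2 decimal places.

[7.51, 50.60]

On the log scale the 90% interval is 2.97 ± 1.645 × 0.58 = [2.0160, 3.9240].
Exponentiate: [e^2.0160, e^3.9240] = [7.51, 50.60].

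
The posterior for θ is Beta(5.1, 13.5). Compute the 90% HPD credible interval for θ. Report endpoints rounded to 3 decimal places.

[0.109, 0.434]

The posterior is unimodal and skewed, so the HPD interval has equal density at both endpoints and is the shortest 90% interval.
Solving f(0.109) = f(0.434) with F(0.434) − F(0.109) = 0.90 gives [0.109, 0.434].
For comparison, the equal-tailed interval is [0.123, 0.453]; the HPD is narrower and shifted toward the mode.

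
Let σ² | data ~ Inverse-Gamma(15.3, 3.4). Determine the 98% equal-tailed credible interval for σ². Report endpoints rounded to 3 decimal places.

[0.132, 0.442]

Inverse-Gamma(15.3, 3.4) quantiles: F⁻¹(0.01) and F⁻¹(0.99).
Equivalently, 1/σ² ~ Gamma(15.3, rate = 3.4); invert its 0.99 and 0.01 quantiles.
Posterior mean ≈ 0.238, SD ≈ 0.065; a Normal approximation gives roughly [0.086, 0.389].
Exact: lower = 0.132; upper = 0.442.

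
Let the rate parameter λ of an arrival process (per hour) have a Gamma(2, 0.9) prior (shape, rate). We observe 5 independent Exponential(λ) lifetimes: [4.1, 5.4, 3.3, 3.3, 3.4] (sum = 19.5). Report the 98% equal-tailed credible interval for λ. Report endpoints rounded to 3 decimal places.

[0.114, 0.714]

Posterior: Gamma(2+5, 0.9+19.5) = Gamma(7, 20.4) (shape, rate).
Equal-tailed 98% interval: Gamma(7, 20.4) quantiles at 0.01 and 0.99.
Posterior mean ≈ 0.343, SD ≈ 0.130; a Normal approximation gives roughly [0.041, 0.645].
Exact: lower = 0.114; upper = 0.714.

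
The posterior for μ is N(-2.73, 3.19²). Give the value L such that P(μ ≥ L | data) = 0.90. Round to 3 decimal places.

Need L with P(μ ≥ L) = 0.90: L = -2.73 − z_{0.1}·3.19.
z = 1.282; L = -2.73 − 1.282 × 3.19 = -6.818.

-6.818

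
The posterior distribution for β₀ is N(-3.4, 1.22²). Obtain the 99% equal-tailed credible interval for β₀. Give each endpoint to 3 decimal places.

The posterior is symmetric, so the 99% equal-tailed interval is β₀ = -3.4 ± z·1.22 with z = 2.576.
Half-width: 2.576 × 1.22 = 3.143.
-3.4 − 3.143 = -6.543; -3.4 + 3.143 = -0.257.

[-6.543, -0.257]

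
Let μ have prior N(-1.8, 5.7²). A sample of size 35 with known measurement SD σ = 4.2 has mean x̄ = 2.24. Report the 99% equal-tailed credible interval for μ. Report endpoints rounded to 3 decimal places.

Posterior precision = 1/5.7² + 35/4.2² = 0.0308 + 1.9841 = 2.0149, so posterior SD = 0.7045.
Posterior mean = (-1.8/5.7² + 35·2.24/4.2²) / 2.0149 = 2.1783.
Interval: 2.1783 ± 2.576 × 0.7045 → [0.364, 3.993].

[0.364, 3.993]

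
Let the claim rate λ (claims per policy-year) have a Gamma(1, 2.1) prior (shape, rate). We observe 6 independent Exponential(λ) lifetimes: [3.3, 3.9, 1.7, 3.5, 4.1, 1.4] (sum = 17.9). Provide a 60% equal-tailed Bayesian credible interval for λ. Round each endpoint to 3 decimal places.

Posterior: Gamma(1+6, 2.1+17.9) = Gamma(7, 20.0) (shape, rate).
Equal-tailed 60% interval: Gamma(7, 20.0) quantiles at 0.2 and 0.8.
Posterior mean ≈ 0.350, SD ≈ 0.132; a Normal approximation gives roughly [0.239, 0.461].
Exact: lower = 0.237; upper = 0.454.

[0.237, 0.454]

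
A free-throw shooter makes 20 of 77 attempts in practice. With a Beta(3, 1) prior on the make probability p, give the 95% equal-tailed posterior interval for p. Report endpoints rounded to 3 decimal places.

[0.192, 0.386]

Posterior: Beta(3+20, 1+57) = Beta(23, 58).
Equal-tailed 95% interval: the 0.025 and 0.975 quantiles of Beta(23, 58).
Posterior mean ≈ 0.284, SD ≈ 0.050; a Normal approximation gives roughly [0.186, 0.382].
Exact: F⁻¹(0.025) = 0.192; F⁻¹(0.975) = 0.386.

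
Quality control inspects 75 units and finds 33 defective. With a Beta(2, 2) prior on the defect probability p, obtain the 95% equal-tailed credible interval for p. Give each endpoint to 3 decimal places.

[0.336, 0.553]

Posterior: Beta(2+33, 2+42) = Beta(35, 44).
Equal-tailed 95% interval: the 0.025 and 0.975 quantiles of Beta(35, 44).
Posterior mean ≈ 0.443, SD ≈ 0.056; a Normal approximation gives roughly [0.334, 0.552].
Exact: F⁻¹(0.025) = 0.336; F⁻¹(0.975) = 0.553.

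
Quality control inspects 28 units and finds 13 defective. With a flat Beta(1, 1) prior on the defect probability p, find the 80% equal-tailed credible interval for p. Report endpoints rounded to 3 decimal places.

[0.351, 0.583]

Posterior: Beta(1+13, 1+15) = Beta(14, 16).
Equal-tailed 80% interval: the 0.1 and 0.9 quantiles of Beta(14, 16).
Posterior mean ≈ 0.467, SD ≈ 0.090; a Normal approximation gives roughly [0.352, 0.581].
Exact: F⁻¹(0.1) = 0.351; F⁻¹(0.9) = 0.583.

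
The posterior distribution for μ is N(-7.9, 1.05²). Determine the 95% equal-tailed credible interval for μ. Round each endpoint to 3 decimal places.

[-9.958, -5.842]

The posterior is symmetric, so the 95% equal-tailed interval is μ = -7.9 ± z·1.05 with z = 1.960.
Half-width: 1.960 × 1.05 = 2.058.
-7.9 − 2.058 = -9.958; -7.9 + 2.058 = -5.842.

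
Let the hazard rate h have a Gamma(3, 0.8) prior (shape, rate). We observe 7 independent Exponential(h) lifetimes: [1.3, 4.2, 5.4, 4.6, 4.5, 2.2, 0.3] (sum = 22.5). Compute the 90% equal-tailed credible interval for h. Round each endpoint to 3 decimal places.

Posterior: Gamma(3+7, 0.8+22.5) = Gamma(10, 23.3) (shape, rate).
Equal-tailed 90% interval: Gamma(10, 23.3) quantiles at 0.05 and 0.95.
Posterior mean ≈ 0.429, SD ≈ 0.136; a Normal approximation gives roughly [0.206, 0.652].
Exact: lower = 0.233; upper = 0.674.

[0.233, 0.674]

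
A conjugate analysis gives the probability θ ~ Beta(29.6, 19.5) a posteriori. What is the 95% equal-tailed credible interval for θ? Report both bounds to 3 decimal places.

Posterior: Beta(29.6, 19.5).
Equal-tailed 95% interval: the 0.025 and 0.975 quantiles of Beta(29.6, 19.5).
Posterior mean ≈ 0.603, SD ≈ 0.069; a Normal approximation gives roughly [0.467, 0.738].
Exact: F⁻¹(0.025) = 0.464; F⁻¹(0.975) = 0.734.

[0.464, 0.734]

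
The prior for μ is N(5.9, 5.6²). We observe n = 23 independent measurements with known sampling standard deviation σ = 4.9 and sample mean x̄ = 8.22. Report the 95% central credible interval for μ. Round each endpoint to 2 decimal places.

Posterior precision = 1/5.6² + 23/4.9² = 0.0319 + 0.9579 = 0.9898, so posterior SD = 1.0051.
Posterior mean = (5.9/5.6² + 23·8.22/4.9²) / 0.9898 = 8.1453.
Interval: 8.1453 ± 1.960 × 1.0051 → [6.18, 10.12].

[6.18, 10.12]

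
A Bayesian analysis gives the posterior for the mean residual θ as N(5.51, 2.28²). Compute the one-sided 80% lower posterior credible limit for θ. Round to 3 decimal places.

Need L with P(θ ≥ L) = 0.80: L = 5.51 − z_{0.2}·2.28.
z = 0.842; L = 5.51 − 0.842 × 2.28 = 3.591.

3.591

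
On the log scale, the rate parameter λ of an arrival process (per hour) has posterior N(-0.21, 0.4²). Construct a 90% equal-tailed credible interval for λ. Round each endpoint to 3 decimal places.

[0.420, 1.565]

On the log scale the 90% interval is -0.21 ± 1.645 × 0.4 = [-0.8679, 0.4479].
Exponentiate: [e^-0.8679, e^0.4479] = [0.420, 1.565].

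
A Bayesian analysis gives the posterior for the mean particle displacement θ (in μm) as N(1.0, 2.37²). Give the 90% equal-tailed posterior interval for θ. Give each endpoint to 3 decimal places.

The posterior is symmetric, so the 90% equal-tailed interval is θ = 1.0 ± z·2.37 with z = 1.645.
Half-width: 1.645 × 2.37 = 3.898.
1.0 − 3.898 = -2.898; 1.0 + 3.898 = 4.898.

[-2.898, 4.898]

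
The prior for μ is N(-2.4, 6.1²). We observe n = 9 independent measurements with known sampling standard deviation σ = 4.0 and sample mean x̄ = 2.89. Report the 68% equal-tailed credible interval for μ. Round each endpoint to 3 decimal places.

[1.353, 3.944]

Posterior precision = 1/6.1² + 9/4.0² = 0.0269 + 0.5625 = 0.5894, so posterior SD = 1.3026.
Posterior mean = (-2.4/6.1² + 9·2.89/4.0²) / 0.5894 = 2.6488.
Interval: 2.6488 ± 0.994 × 1.3026 → [1.353, 3.944].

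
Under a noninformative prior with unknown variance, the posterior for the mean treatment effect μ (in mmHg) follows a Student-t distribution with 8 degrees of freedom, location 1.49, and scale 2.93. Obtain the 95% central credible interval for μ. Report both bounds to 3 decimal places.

The t_8 distribution is symmetric; the 95% interval is 1.49 ± t·2.93 with t_{0.975,8} = 2.306.
Half-width: 2.306 × 2.93 = 6.757.
1.49 − 6.757 = -5.267; 1.49 + 6.757 = 8.247.

[-5.267, 8.247]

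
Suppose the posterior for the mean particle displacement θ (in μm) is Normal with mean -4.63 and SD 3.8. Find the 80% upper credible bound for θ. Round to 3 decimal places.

-1.432

Need U with P(θ ≤ U) = 0.80: U = -4.63 + z_{0.2}·3.8.
z = 0.842; U = -4.63 + 0.842 × 3.8 = -1.432.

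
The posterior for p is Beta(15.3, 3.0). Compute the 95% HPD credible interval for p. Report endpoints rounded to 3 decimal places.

The posterior is unimodal and skewed, so the HPD interval has equal density at both endpoints and is the shortest 95% interval.
Solving f(0.671) = f(0.978) with F(0.978) − F(0.671) = 0.95 gives [0.671, 0.978].
For comparison, the equal-tailed interval is [0.641, 0.963]; the HPD is narrower and shifted toward the mode.

[0.671, 0.978]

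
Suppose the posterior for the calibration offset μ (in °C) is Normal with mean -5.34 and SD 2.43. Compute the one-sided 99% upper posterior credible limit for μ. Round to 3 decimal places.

0.313

Need U with P(μ ≤ U) = 0.99: U = -5.34 + z_{0.01}·2.43.
z = 2.326; U = -5.34 + 2.326 × 2.43 = 0.313.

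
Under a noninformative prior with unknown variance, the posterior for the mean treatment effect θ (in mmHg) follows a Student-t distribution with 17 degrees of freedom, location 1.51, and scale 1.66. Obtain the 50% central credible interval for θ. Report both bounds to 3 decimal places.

[0.366, 2.654]

The t_17 distribution is symmetric; the 50% interval is 1.51 ± t·1.66 with t_{0.75,17} = 0.689.
Half-width: 0.689 × 1.66 = 1.144.
1.51 − 1.144 = 0.366; 1.51 + 1.144 = 2.654.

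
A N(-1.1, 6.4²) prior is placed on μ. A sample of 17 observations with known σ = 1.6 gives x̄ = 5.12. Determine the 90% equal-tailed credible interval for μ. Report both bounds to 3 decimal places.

[4.460, 5.734]

Posterior precision = 1/6.4² + 17/1.6² = 0.0244 + 6.6406 = 6.6650, so posterior SD = 0.3873.
Posterior mean = (-1.1/6.4² + 17·5.12/1.6²) / 6.6650 = 5.0972.
Interval: 5.0972 ± 1.645 × 0.3873 → [4.460, 5.734].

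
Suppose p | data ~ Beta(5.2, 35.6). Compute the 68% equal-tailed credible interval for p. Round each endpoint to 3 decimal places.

Posterior: Beta(5.2, 35.6).
Equal-tailed 68% interval: the 0.16 and 0.84 quantiles of Beta(5.2, 35.6).
Posterior mean ≈ 0.127, SD ≈ 0.052; a Normal approximation gives roughly [0.076, 0.179].
Exact: F⁻¹(0.16) = 0.077; F⁻¹(0.84) = 0.178.

[0.077, 0.178]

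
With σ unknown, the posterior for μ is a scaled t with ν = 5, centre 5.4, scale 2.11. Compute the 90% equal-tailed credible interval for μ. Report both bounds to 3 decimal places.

The t_5 distribution is symmetric; the 90% interval is 5.4 ± t·2.11 with t_{0.95,5} = 2.015.
Half-width: 2.015 × 2.11 = 4.252.
5.4 − 4.252 = 1.148; 5.4 + 4.252 = 9.652.

[1.148, 9.652]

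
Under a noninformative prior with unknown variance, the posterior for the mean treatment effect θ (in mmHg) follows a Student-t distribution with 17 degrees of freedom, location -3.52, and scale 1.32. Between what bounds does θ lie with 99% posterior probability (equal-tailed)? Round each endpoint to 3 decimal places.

The t_17 distribution is symmetric; the 99% interval is -3.52 ± t·1.32 with t_{0.995,17} = 2.898.
Half-width: 2.898 × 1.32 = 3.826.
-3.52 − 3.826 = -7.346; -3.52 + 3.826 = 0.306.

[-7.346, 0.306]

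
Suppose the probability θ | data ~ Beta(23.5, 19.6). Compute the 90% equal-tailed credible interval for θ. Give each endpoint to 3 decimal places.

[0.421, 0.668]

Posterior: Beta(23.5, 19.6).
Equal-tailed 90% interval: the 0.05 and 0.95 quantiles of Beta(23.5, 19.6).
Posterior mean ≈ 0.545, SD ≈ 0.075; a Normal approximation gives roughly [0.422, 0.669].
Exact: F⁻¹(0.05) = 0.421; F⁻¹(0.95) = 0.668.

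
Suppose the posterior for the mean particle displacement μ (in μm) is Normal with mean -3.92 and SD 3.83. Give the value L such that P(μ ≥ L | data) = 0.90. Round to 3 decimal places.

Need L with P(μ ≥ L) = 0.90: L = -3.92 − z_{0.1}·3.83.
z = 1.282; L = -3.92 − 1.282 × 3.83 = -8.828.

-8.828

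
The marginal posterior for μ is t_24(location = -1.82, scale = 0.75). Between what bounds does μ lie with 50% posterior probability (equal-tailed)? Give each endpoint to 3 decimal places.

The t_24 distribution is symmetric; the 50% interval is -1.82 ± t·0.75 with t_{0.75,24} = 0.685.
Half-width: 0.685 × 0.75 = 0.514.
-1.82 − 0.514 = -2.334; -1.82 + 0.514 = -1.306.

[-2.334, -1.306]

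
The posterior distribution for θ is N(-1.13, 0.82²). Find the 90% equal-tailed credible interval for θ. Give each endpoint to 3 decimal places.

The posterior is symmetric, so the 90% equal-tailed interval is θ = -1.13 ± z·0.82 with z = 1.645.
Half-width: 1.645 × 0.82 = 1.349.
-1.13 − 1.349 = -2.479; -1.13 + 1.349 = 0.219.

[-2.479, 0.219]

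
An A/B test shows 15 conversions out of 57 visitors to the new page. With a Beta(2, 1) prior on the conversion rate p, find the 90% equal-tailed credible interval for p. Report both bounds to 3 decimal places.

Posterior: Beta(2+15, 1+42) = Beta(17, 43).
Equal-tailed 90% interval: the 0.05 and 0.95 quantiles of Beta(17, 43).
Posterior mean ≈ 0.283, SD ≈ 0.058; a Normal approximation gives roughly [0.188, 0.378].
Exact: F⁻¹(0.05) = 0.193; F⁻¹(0.95) = 0.382.

[0.193, 0.382]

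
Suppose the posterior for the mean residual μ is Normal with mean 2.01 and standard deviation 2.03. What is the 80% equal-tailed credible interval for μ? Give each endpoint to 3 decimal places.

The posterior is symmetric, so the 80% equal-tailed interval is μ = 2.01 ± z·2.03 with z = 1.282.
Half-width: 1.282 × 2.03 = 2.602.
2.01 − 2.602 = -0.592; 2.01 + 2.602 = 4.612.

[-0.592, 4.612]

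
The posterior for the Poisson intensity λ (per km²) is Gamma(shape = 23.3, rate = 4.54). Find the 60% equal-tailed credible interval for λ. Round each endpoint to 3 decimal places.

[4.223, 5.999]

Posterior: Gamma(shape 23.3, rate 4.54).
Equal-tailed 60% interval: Gamma(23.3, 4.54) quantiles at 0.2 and 0.8.
Posterior mean ≈ 5.132, SD ≈ 1.063; a Normal approximation gives roughly [4.237, 6.027].
Exact: lower = 4.223; upper = 5.999.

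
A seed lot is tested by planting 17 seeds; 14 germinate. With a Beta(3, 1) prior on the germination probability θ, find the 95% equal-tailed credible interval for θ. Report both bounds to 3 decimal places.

[0.621, 0.943]

Posterior: Beta(3+14, 1+3) = Beta(17, 4).
Equal-tailed 95% interval: the 0.025 and 0.975 quantiles of Beta(17, 4).
Posterior mean ≈ 0.810, SD ≈ 0.084; a Normal approximation gives roughly [0.645, 0.974].
Exact: F⁻¹(0.025) = 0.621; F⁻¹(0.975) = 0.943.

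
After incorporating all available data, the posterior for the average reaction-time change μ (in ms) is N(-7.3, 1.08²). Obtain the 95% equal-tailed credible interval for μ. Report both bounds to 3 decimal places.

The posterior is symmetric, so the 95% equal-tailed interval is μ = -7.3 ± z·1.08 with z = 1.960.
Half-width: 1.960 × 1.08 = 2.117.
-7.3 − 2.117 = -9.417; -7.3 + 2.117 = -5.183.

[-9.417, -5.183]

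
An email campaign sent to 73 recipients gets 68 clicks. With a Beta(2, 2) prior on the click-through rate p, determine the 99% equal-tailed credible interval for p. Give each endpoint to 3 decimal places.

Posterior: Beta(2+68, 2+5) = Beta(70, 7).
Equal-tailed 99% interval: the 0.005 and 0.995 quantiles of Beta(70, 7).
Posterior mean ≈ 0.909, SD ≈ 0.033; a Normal approximation gives roughly [0.825, 0.993].
Exact: F⁻¹(0.005) = 0.807; F⁻¹(0.995) = 0.972.

[0.807, 0.972]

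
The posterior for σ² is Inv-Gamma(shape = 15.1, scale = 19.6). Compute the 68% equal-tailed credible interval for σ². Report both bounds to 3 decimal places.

Inverse-Gamma(15.1, 19.6) quantiles: F⁻¹(0.16) and F⁻¹(0.84).
Equivalently, 1/σ² ~ Gamma(15.1, rate = 19.6); invert its 0.84 and 0.16 quantiles.
Posterior mean ≈ 1.390, SD ≈ 0.384; a Normal approximation gives roughly [1.008, 1.772].
Exact: lower = 1.036; upper = 1.738.

[1.036, 1.738]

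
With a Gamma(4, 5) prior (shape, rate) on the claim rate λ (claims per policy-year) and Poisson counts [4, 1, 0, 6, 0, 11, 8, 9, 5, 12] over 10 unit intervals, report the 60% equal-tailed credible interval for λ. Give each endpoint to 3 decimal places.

[3.560, 4.427]

Posterior: Gamma(4+56, 5+10) = Gamma(60, 15) (shape, rate).
Equal-tailed 60% interval: Gamma(60, 15) quantiles at 0.2 and 0.8.
Posterior mean ≈ 4.000, SD ≈ 0.516; a Normal approximation gives roughly [3.565, 4.435].
Exact: lower = 3.560; upper = 4.427.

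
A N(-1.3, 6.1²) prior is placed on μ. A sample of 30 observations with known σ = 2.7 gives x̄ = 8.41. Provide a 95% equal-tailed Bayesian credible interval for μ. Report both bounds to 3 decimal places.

[7.384, 9.310]

Posterior precision = 1/6.1² + 30/2.7² = 0.0269 + 4.1152 = 4.1421, so posterior SD = 0.4913.
Posterior mean = (-1.3/6.1² + 30·8.41/2.7²) / 4.1421 = 8.3470.
Interval: 8.3470 ± 1.960 × 0.4913 → [7.384, 9.310].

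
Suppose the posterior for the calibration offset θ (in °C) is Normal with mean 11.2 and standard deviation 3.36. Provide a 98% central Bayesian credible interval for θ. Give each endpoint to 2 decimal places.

The posterior is symmetric, so the 98% equal-tailed interval is θ = 11.2 ± z·3.36 with z = 2.326.
Half-width: 2.326 × 3.36 = 7.82.
11.2 − 7.82 = 3.38; 11.2 + 7.82 = 19.02.

[3.38, 19.02]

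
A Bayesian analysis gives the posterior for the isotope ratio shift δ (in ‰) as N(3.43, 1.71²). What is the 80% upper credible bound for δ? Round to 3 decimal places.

4.869

Need U with P(δ ≤ U) = 0.80: U = 3.43 + z_{0.2}·1.71.
z = 0.842; U = 3.43 + 0.842 × 1.71 = 4.869.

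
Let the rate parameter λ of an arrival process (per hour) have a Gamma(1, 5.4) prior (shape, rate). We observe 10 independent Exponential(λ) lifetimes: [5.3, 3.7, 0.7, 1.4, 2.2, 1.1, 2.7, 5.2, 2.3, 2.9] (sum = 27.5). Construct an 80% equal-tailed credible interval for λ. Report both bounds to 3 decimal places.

[0.213, 0.468]

Posterior: Gamma(1+10, 5.4+27.5) = Gamma(11, 32.9) (shape, rate).
Equal-tailed 80% interval: Gamma(11, 32.9) quantiles at 0.1 and 0.9.
Posterior mean ≈ 0.334, SD ≈ 0.101; a Normal approximation gives roughly [0.205, 0.464].
Exact: lower = 0.213; upper = 0.468.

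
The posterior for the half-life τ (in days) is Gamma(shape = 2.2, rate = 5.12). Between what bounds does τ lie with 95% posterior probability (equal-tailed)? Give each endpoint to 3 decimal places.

[0.060, 1.155]

Posterior: Gamma(shape 2.2, rate 5.12).
Equal-tailed 95% interval: Gamma(2.2, 5.12) quantiles at 0.025 and 0.975.
Posterior mean ≈ 0.430, SD ≈ 0.290; a Normal approximation gives roughly [-0.138, 0.997].
Exact: lower = 0.060; upper = 1.155.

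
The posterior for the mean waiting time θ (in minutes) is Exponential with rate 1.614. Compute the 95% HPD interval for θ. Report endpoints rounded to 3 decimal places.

[0.000, 1.856]

The exponential density is strictly decreasing on [0, ∞), so the HPD interval is anchored at 0: [0, q] with P(θ ≤ q) = 0.95.
q = −ln(1 − 0.95) / 1.614 = 2.9957 / 1.614 = 1.856.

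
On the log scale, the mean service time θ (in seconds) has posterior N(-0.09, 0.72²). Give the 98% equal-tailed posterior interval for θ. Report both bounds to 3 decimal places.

On the log scale the 98% interval is -0.09 ± 2.326 × 0.72 = [-1.7650, 1.5850].
Exponentiate: [e^-1.7650, e^1.5850] = [0.171, 4.879].

[0.171, 4.879]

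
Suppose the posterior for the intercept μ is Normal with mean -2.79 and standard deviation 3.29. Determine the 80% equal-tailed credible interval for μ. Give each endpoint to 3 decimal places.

[-7.006, 1.426]

The posterior is symmetric, so the 80% equal-tailed interval is μ = -2.79 ± z·3.29 with z = 1.282.
Half-width: 1.282 × 3.29 = 4.216.
-2.79 − 4.216 = -7.006; -2.79 + 4.216 = 1.426.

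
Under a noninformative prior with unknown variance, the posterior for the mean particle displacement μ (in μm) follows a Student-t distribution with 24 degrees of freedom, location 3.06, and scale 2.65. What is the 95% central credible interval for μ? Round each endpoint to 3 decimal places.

The t_24 distribution is symmetric; the 95% interval is 3.06 ± t·2.65 with t_{0.975,24} = 2.064.
Half-width: 2.064 × 2.65 = 5.469.
3.06 − 5.469 = -2.409; 3.06 + 5.469 = 8.529.

[-2.409, 8.529]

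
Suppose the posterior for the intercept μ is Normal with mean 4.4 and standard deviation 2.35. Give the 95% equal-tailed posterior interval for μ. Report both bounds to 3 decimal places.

[-0.206, 9.006]

The posterior is symmetric, so the 95% equal-tailed interval is μ = 4.4 ± z·2.35 with z = 1.960.
Half-width: 1.960 × 2.35 = 4.606.
4.4 − 4.606 = -0.206; 4.4 + 4.606 = 9.006.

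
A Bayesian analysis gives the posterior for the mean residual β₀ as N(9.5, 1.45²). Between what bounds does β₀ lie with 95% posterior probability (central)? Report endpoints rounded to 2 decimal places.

[6.66, 12.34]

The posterior is symmetric, so the 95% equal-tailed interval is β₀ = 9.5 ± z·1.45 with z = 1.960.
Half-width: 1.960 × 1.45 = 2.84.
9.5 − 2.84 = 6.66; 9.5 + 2.84 = 12.34.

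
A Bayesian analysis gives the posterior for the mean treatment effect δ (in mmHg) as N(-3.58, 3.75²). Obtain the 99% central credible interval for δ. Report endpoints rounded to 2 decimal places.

The posterior is symmetric, so the 99% equal-tailed interval is δ = -3.58 ± z·3.75 with z = 2.576.
Half-width: 2.576 × 3.75 = 9.66.
-3.58 − 9.66 = -13.24; -3.58 + 9.66 = 6.08.

[-13.24, 6.08]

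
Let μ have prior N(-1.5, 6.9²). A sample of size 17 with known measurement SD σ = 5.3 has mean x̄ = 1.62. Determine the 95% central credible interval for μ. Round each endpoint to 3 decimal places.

[-0.961, 3.992]

Posterior precision = 1/6.9² + 17/5.3² = 0.0210 + 0.6052 = 0.6262, so posterior SD = 1.2637.
Posterior mean = (-1.5/6.9² + 17·1.62/5.3²) / 0.6262 = 1.5153.
Interval: 1.5153 ± 1.960 × 1.2637 → [-0.961, 3.992].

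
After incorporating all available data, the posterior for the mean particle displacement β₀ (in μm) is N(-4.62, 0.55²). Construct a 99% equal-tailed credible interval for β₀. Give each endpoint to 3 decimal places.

[-6.037, -3.203]

The posterior is symmetric, so the 99% equal-tailed interval is β₀ = -4.62 ± z·0.55 with z = 2.576.
Half-width: 2.576 × 0.55 = 1.417.
-4.62 − 1.417 = -6.037; -4.62 + 1.417 = -3.203.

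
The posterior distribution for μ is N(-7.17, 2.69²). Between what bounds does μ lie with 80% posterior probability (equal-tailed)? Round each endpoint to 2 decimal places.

[-10.62, -3.72]

The posterior is symmetric, so the 80% equal-tailed interval is μ = -7.17 ± z·2.69 with z = 1.282.
Half-width: 1.282 × 2.69 = 3.45.
-7.17 − 3.45 = -10.62; -7.17 + 3.45 = -3.72.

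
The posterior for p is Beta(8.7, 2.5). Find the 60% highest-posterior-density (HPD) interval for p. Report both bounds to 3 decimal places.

The posterior is unimodal and skewed, so the HPD interval has equal density at both endpoints and is the shortest 60% interval.
Solving f(0.725) = f(0.918) with F(0.918) − F(0.725) = 0.60 gives [0.725, 0.918].
For comparison, the equal-tailed interval is [0.679, 0.883]; the HPD is narrower and shifted toward the mode.

[0.725, 0.918]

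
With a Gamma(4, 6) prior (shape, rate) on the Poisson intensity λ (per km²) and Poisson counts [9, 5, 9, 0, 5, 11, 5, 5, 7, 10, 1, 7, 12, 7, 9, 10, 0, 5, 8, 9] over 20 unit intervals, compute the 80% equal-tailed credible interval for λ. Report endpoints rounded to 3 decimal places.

Posterior: Gamma(4+134, 6+20) = Gamma(138, 26) (shape, rate).
Equal-tailed 80% interval: Gamma(138, 26) quantiles at 0.1 and 0.9.
Posterior mean ≈ 5.308, SD ≈ 0.452; a Normal approximation gives roughly [4.729, 5.887].
Exact: lower = 4.738; upper = 5.894.

[4.738, 5.894]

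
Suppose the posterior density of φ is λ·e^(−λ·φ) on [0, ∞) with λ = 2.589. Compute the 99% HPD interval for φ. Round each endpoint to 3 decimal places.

The exponential density is strictly decreasing on [0, ∞), so the HPD interval is anchored at 0: [0, q] with P(φ ≤ q) = 0.99.
q = −ln(1 − 0.99) / 2.589 = 4.6052 / 2.589 = 1.779.

[0.000, 1.779]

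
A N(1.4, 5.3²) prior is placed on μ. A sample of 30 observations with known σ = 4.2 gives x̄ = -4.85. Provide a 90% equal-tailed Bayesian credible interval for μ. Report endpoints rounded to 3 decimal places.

[-5.970, -3.474]

Posterior precision = 1/5.3² + 30/4.2² = 0.0356 + 1.7007 = 1.7363, so posterior SD = 0.7589.
Posterior mean = (1.4/5.3² + 30·-4.85/4.2²) / 1.7363 = -4.7219.
Interval: -4.7219 ± 1.645 × 0.7589 → [-5.970, -3.474].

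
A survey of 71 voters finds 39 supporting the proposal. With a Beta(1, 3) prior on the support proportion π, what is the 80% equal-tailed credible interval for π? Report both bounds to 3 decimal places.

[0.459, 0.607]

Posterior: Beta(1+39, 3+32) = Beta(40, 35).
Equal-tailed 80% interval: the 0.1 and 0.9 quantiles of Beta(40, 35).
Posterior mean ≈ 0.533, SD ≈ 0.057; a Normal approximation gives roughly [0.460, 0.607].
Exact: F⁻¹(0.1) = 0.459; F⁻¹(0.9) = 0.607.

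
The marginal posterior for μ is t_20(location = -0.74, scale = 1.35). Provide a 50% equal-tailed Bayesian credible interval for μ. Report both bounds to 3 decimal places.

[-1.667, 0.187]

The t_20 distribution is symmetric; the 50% interval is -0.74 ± t·1.35 with t_{0.75,20} = 0.687.
Half-width: 0.687 × 1.35 = 0.927.
-0.74 − 0.927 = -1.667; -0.74 + 0.927 = 0.187.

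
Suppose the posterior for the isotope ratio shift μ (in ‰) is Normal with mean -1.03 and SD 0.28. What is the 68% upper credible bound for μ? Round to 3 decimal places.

Need U with P(μ ≤ U) = 0.68: U = -1.03 + z_{0.32}·0.28.
z = 0.468; U = -1.03 + 0.468 × 0.28 = -0.899.

-0.899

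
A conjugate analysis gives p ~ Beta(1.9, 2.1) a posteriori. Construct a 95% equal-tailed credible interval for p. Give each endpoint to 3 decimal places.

Posterior: Beta(1.9, 2.1).
Equal-tailed 95% interval: the 0.025 and 0.975 quantiles of Beta(1.9, 2.1).
Posterior mean ≈ 0.475, SD ≈ 0.223; a Normal approximation gives roughly [0.037, 0.913].
Exact: F⁻¹(0.025) = 0.081; F⁻¹(0.975) = 0.891.

[0.081, 0.891]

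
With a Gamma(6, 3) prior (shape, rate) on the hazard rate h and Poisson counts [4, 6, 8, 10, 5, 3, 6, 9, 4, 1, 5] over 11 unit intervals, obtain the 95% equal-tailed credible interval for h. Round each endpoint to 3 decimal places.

[3.709, 5.998]

Posterior: Gamma(6+61, 3+11) = Gamma(67, 14) (shape, rate).
Equal-tailed 95% interval: Gamma(67, 14) quantiles at 0.025 and 0.975.
Posterior mean ≈ 4.786, SD ≈ 0.585; a Normal approximation gives roughly [3.640, 5.932].
Exact: lower = 3.709; upper = 5.998.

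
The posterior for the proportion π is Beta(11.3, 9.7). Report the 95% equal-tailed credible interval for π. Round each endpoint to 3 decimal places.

Posterior: Beta(11.3, 9.7).
Equal-tailed 95% interval: the 0.025 and 0.975 quantiles of Beta(11.3, 9.7).
Posterior mean ≈ 0.538, SD ≈ 0.106; a Normal approximation gives roughly [0.330, 0.746].
Exact: F⁻¹(0.025) = 0.329; F⁻¹(0.975) = 0.741.

[0.329, 0.741]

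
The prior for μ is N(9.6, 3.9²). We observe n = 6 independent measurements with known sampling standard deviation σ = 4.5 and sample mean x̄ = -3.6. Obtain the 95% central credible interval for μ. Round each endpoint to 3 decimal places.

Posterior precision = 1/3.9² + 6/4.5² = 0.0657 + 0.2963 = 0.3620, so posterior SD = 1.6620.
Posterior mean = (9.6/3.9² + 6·-3.6/4.5²) / 0.3620 = -1.2029.
Interval: -1.2029 ± 1.960 × 1.6620 → [-4.460, 2.054].

[-4.460, 2.054]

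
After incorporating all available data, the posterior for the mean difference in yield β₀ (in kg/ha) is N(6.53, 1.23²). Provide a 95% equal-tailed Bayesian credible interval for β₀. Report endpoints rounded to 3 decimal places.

The posterior is symmetric, so the 95% equal-tailed interval is β₀ = 6.53 ± z·1.23 with z = 1.960.
Half-width: 1.960 × 1.23 = 2.411.
6.53 − 2.411 = 4.119; 6.53 + 2.411 = 8.941.

[4.119, 8.941]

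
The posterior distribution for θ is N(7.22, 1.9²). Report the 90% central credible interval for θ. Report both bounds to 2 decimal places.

[4.09, 10.35]

The posterior is symmetric, so the 90% equal-tailed interval is θ = 7.22 ± z·1.9 with z = 1.645.
Half-width: 1.645 × 1.9 = 3.13.
7.22 − 3.13 = 4.09; 7.22 + 3.13 = 10.35.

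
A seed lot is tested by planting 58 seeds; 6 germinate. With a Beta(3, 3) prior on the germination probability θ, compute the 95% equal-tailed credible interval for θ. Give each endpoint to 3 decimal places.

Posterior: Beta(3+6, 3+52) = Beta(9, 55).
Equal-tailed 95% interval: the 0.025 and 0.975 quantiles of Beta(9, 55).
Posterior mean ≈ 0.141, SD ≈ 0.043; a Normal approximation gives roughly [0.056, 0.225].
Exact: F⁻¹(0.025) = 0.067; F⁻¹(0.975) = 0.235.

[0.067, 0.235]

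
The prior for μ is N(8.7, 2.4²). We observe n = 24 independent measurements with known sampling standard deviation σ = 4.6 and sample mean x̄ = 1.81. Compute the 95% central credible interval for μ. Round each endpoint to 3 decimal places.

Posterior precision = 1/2.4² + 24/4.6² = 0.1736 + 1.1342 = 1.3078, so posterior SD = 0.8744.
Posterior mean = (8.7/2.4² + 24·1.81/4.6²) / 1.3078 = 2.7246.
Interval: 2.7246 ± 1.960 × 0.8744 → [1.011, 4.438].

[1.011, 4.438]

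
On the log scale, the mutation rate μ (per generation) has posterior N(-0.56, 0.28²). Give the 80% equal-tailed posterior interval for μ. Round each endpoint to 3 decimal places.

[0.399, 0.818]

On the log scale the 80% interval is -0.56 ± 1.282 × 0.28 = [-0.9188, -0.2012].
Exponentiate: [e^-0.9188, e^-0.2012] = [0.399, 0.818].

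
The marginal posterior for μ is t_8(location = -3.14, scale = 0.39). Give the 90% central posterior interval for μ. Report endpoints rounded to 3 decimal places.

The t_8 distribution is symmetric; the 90% interval is -3.14 ± t·0.39 with t_{0.95,8} = 1.860.
Half-width: 1.860 × 0.39 = 0.725.
-3.14 − 0.725 = -3.865; -3.14 + 0.725 = -2.415.

[-3.865, -2.415]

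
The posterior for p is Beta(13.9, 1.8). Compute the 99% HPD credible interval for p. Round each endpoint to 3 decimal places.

[0.645, 1.000]

The posterior is unimodal and skewed, so the HPD interval has equal density at both endpoints and is the shortest 99% interval.
Solving f(0.645) = f(1.000) with F(1.000) − F(0.645) = 0.99 gives [0.645, 1.000].
For comparison, the equal-tailed interval is [0.611, 0.995]; the HPD is narrower and shifted toward the mode.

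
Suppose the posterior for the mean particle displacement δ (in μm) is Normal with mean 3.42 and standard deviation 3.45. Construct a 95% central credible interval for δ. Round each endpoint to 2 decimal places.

[-3.34, 10.18]

The posterior is symmetric, so the 95% equal-tailed interval is δ = 3.42 ± z·3.45 with z = 1.960.
Half-width: 1.960 × 3.45 = 6.76.
3.42 − 6.76 = -3.34; 3.42 + 6.76 = 10.18.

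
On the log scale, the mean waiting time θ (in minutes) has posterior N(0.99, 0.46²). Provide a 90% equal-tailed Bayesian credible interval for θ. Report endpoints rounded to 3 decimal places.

On the log scale the 90% interval is 0.99 ± 1.645 × 0.46 = [0.2334, 1.7466].
Exponentiate: [e^0.2334, e^1.7466] = [1.263, 5.735].

[1.263, 5.735]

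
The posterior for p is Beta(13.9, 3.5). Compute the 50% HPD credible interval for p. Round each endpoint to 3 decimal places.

The posterior is unimodal and skewed, so the HPD interval has equal density at both endpoints and is the shortest 50% interval.
Solving f(0.770) = f(0.893) with F(0.893) − F(0.770) = 0.50 gives [0.770, 0.893].
For comparison, the equal-tailed interval is [0.741, 0.869]; the HPD is narrower and shifted toward the mode.

[0.770, 0.893]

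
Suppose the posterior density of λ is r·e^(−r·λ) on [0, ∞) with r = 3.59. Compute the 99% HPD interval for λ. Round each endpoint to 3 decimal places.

[0.000, 1.283]

The exponential density is strictly decreasing on [0, ∞), so the HPD interval is anchored at 0: [0, q] with P(λ ≤ q) = 0.99.
q = −ln(1 − 0.99) / 3.59 = 4.6052 / 3.59 = 1.283.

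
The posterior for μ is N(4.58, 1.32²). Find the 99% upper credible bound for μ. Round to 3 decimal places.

7.651

Need U with P(μ ≤ U) = 0.99: U = 4.58 + z_{0.01}·1.32.
z = 2.326; U = 4.58 + 2.326 × 1.32 = 7.651.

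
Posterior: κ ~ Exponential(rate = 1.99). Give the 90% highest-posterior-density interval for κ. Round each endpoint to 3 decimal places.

The exponential density is strictly decreasing on [0, ∞), so the HPD interval is anchored at 0: [0, q] with P(κ ≤ q) = 0.90.
q = −ln(1 − 0.90) / 1.99 = 2.3026 / 1.99 = 1.157.

[0.000, 1.157]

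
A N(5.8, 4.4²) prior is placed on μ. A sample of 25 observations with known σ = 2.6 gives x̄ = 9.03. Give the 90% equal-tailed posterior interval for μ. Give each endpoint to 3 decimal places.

Posterior precision = 1/4.4² + 25/2.6² = 0.0517 + 3.6982 = 3.7499, so posterior SD = 0.5164.
Posterior mean = (5.8/4.4² + 25·9.03/2.6²) / 3.7499 = 8.9855.
Interval: 8.9855 ± 1.645 × 0.5164 → [8.136, 9.835].

[8.136, 9.835]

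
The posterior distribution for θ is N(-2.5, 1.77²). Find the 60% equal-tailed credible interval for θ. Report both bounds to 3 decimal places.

The posterior is symmetric, so the 60% equal-tailed interval is θ = -2.5 ± z·1.77 with z = 0.842.
Half-width: 0.842 × 1.77 = 1.490.
-2.5 − 1.490 = -3.990; -2.5 + 1.490 = -1.010.

[-3.990, -1.010]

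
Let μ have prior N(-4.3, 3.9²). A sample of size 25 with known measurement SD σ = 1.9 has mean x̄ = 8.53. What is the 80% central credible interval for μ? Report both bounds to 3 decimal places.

Posterior precision = 1/3.9² + 25/1.9² = 0.0657 + 6.9252 = 6.9910, so posterior SD = 0.3782.
Posterior mean = (-4.3/3.9² + 25·8.53/1.9²) / 6.9910 = 8.4093.
Interval: 8.4093 ± 1.282 × 0.3782 → [7.925, 8.894].

[7.925, 8.894]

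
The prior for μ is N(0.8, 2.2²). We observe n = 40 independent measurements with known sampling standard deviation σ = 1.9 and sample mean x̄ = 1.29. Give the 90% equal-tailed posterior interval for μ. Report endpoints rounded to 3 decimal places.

Posterior precision = 1/2.2² + 40/1.9² = 0.2066 + 11.0803 = 11.2869, so posterior SD = 0.2977.
Posterior mean = (0.8/2.2² + 40·1.29/1.9²) / 11.2869 = 1.2810.
Interval: 1.2810 ± 1.645 × 0.2977 → [0.791, 1.771].

[0.791, 1.771]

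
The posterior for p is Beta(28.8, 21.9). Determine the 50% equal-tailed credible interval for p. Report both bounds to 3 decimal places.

[0.521, 0.616]

Posterior: Beta(28.8, 21.9).
Equal-tailed 50% interval: the 0.25 and 0.75 quantiles of Beta(28.8, 21.9).
Posterior mean ≈ 0.568, SD ≈ 0.069; a Normal approximation gives roughly [0.522, 0.615].
Exact: F⁻¹(0.25) = 0.521; F⁻¹(0.75) = 0.616.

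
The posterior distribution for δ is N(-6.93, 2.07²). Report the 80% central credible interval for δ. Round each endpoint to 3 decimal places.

The posterior is symmetric, so the 80% equal-tailed interval is δ = -6.93 ± z·2.07 with z = 1.282.
Half-width: 1.282 × 2.07 = 2.653.
-6.93 − 2.653 = -9.583; -6.93 + 2.653 = -4.277.

[-9.583, -4.277]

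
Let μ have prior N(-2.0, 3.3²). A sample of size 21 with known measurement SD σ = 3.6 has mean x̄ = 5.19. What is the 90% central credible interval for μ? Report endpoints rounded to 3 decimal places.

[3.547, 6.061]

Posterior precision = 1/3.3² + 21/3.6² = 0.0918 + 1.6204 = 1.7122, so posterior SD = 0.7642.
Posterior mean = (-2.0/3.3² + 21·5.19/3.6²) / 1.7122 = 4.8044.
Interval: 4.8044 ± 1.645 × 0.7642 → [3.547, 6.061].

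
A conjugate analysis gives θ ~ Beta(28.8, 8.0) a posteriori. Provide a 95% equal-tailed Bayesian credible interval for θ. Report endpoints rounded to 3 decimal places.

[0.638, 0.898]

Posterior: Beta(28.8, 8.0).
Equal-tailed 95% interval: the 0.025 and 0.975 quantiles of Beta(28.8, 8.0).
Posterior mean ≈ 0.783, SD ≈ 0.067; a Normal approximation gives roughly [0.651, 0.914].
Exact: F⁻¹(0.025) = 0.638; F⁻¹(0.975) = 0.898.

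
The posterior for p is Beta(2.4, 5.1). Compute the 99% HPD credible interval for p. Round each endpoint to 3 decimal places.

[0.016, 0.732]

The posterior is unimodal and skewed, so the HPD interval has equal density at both endpoints and is the shortest 99% interval.
Solving f(0.016) = f(0.732) with F(0.732) − F(0.016) = 0.99 gives [0.016, 0.732].
For comparison, the equal-tailed interval is [0.031, 0.763]; the HPD is narrower and shifted toward the mode.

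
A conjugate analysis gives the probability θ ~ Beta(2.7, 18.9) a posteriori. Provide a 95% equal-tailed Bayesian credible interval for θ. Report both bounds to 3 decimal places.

Posterior: Beta(2.7, 18.9).
Equal-tailed 95% interval: the 0.025 and 0.975 quantiles of Beta(2.7, 18.9).
Posterior mean ≈ 0.125, SD ≈ 0.070; a Normal approximation gives roughly [-0.011, 0.261].
Exact: F⁻¹(0.025) = 0.025; F⁻¹(0.975) = 0.290.

[0.025, 0.290]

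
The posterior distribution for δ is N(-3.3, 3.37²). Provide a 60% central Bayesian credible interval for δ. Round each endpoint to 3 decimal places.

[-6.136, -0.464]

The posterior is symmetric, so the 60% equal-tailed interval is δ = -3.3 ± z·3.37 with z = 0.842.
Half-width: 0.842 × 3.37 = 2.836.
-3.3 − 2.836 = -6.136; -3.3 + 2.836 = -0.464.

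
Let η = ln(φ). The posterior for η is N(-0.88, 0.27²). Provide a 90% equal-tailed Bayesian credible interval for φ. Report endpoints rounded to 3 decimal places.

On the log scale the 90% interval is -0.88 ± 1.645 × 0.27 = [-1.3241, -0.4359].
Exponentiate: [e^-1.3241, e^-0.4359] = [0.266, 0.647].

[0.266, 0.647]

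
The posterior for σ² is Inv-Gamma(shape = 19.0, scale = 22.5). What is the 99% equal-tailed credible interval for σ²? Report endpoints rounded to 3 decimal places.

[0.701, 2.333]

Inverse-Gamma(19.0, 22.5) quantiles: F⁻¹(0.005) and F⁻¹(0.995).
Equivalently, 1/σ² ~ Gamma(19.0, rate = 22.5); invert its 0.995 and 0.005 quantiles.
Posterior mean ≈ 1.250, SD ≈ 0.303; a Normal approximation gives roughly [0.469, 2.031].
Exact: lower = 0.701; upper = 2.333.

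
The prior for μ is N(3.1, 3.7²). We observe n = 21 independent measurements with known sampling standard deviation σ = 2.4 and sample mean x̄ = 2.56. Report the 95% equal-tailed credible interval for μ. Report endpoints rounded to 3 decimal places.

Posterior precision = 1/3.7² + 21/2.4² = 0.0730 + 3.6458 = 3.7189, so posterior SD = 0.5186.
Posterior mean = (3.1/3.7² + 21·2.56/2.4²) / 3.7189 = 2.5706.
Interval: 2.5706 ± 1.960 × 0.5186 → [1.554, 3.587].

[1.554, 3.587]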